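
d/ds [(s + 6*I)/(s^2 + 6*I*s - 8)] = (-s^2 - 12*I*s + 28)/(s^4 + 12*I*s^3 - 52*s^2 - 96*I*s + 64)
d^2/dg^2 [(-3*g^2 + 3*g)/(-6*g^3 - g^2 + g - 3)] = 18*(12*g^6 - 36*g^5 - 44*g^3 + 33*g^2 + 3*g + 2)/(216*g^9 + 108*g^8 - 90*g^7 + 289*g^6 + 123*g^5 - 96*g^4 + 143*g^3 + 36*g^2 - 27*g + 27)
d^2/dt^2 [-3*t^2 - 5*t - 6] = -6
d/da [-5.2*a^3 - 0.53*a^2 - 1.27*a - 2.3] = -15.6*a^2 - 1.06*a - 1.27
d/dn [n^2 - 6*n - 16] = 2*n - 6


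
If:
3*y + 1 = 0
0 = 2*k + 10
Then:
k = -5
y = -1/3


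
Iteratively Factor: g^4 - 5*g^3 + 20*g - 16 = (g + 2)*(g^3 - 7*g^2 + 14*g - 8) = (g - 4)*(g + 2)*(g^2 - 3*g + 2) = (g - 4)*(g - 2)*(g + 2)*(g - 1)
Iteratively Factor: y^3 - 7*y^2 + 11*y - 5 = (y - 5)*(y^2 - 2*y + 1) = (y - 5)*(y - 1)*(y - 1)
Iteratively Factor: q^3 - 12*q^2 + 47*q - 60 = (q - 5)*(q^2 - 7*q + 12) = (q - 5)*(q - 4)*(q - 3)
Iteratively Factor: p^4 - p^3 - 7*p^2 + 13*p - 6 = (p - 2)*(p^3 + p^2 - 5*p + 3) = (p - 2)*(p - 1)*(p^2 + 2*p - 3) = (p - 2)*(p - 1)^2*(p + 3)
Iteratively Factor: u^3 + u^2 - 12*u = (u + 4)*(u^2 - 3*u) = u*(u + 4)*(u - 3)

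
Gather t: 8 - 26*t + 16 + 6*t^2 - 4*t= 6*t^2 - 30*t + 24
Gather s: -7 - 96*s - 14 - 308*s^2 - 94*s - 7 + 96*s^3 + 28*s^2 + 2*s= 96*s^3 - 280*s^2 - 188*s - 28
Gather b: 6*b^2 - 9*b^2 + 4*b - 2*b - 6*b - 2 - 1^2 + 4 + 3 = -3*b^2 - 4*b + 4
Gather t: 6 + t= t + 6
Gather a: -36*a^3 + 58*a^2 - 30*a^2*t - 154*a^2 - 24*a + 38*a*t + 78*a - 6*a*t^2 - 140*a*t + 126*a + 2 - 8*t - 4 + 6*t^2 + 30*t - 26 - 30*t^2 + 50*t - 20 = -36*a^3 + a^2*(-30*t - 96) + a*(-6*t^2 - 102*t + 180) - 24*t^2 + 72*t - 48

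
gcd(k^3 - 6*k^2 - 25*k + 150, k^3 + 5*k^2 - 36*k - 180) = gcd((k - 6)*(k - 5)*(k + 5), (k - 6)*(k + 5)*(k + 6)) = k^2 - k - 30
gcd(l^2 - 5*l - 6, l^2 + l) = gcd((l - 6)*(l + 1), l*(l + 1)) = l + 1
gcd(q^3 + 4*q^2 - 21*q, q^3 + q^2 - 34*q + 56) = q + 7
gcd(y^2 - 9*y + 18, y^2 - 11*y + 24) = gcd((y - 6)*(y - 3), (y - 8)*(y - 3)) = y - 3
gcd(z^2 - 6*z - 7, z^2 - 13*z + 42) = z - 7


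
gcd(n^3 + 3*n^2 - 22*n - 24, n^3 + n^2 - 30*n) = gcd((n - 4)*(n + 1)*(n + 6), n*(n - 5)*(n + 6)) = n + 6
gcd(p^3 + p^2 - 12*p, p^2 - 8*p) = p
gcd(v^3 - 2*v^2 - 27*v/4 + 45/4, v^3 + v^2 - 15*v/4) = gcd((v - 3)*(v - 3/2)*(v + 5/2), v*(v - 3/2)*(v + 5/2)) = v^2 + v - 15/4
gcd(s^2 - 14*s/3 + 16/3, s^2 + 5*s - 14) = s - 2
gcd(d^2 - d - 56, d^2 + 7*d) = d + 7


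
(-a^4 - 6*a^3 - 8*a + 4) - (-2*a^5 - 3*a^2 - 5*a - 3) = 2*a^5 - a^4 - 6*a^3 + 3*a^2 - 3*a + 7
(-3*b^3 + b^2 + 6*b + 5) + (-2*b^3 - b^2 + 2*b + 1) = -5*b^3 + 8*b + 6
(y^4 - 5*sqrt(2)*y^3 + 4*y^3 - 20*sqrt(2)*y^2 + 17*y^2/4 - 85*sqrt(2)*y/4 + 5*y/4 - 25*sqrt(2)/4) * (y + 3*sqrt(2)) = y^5 - 2*sqrt(2)*y^4 + 4*y^4 - 103*y^3/4 - 8*sqrt(2)*y^3 - 475*y^2/4 - 17*sqrt(2)*y^2/2 - 255*y/2 - 5*sqrt(2)*y/2 - 75/2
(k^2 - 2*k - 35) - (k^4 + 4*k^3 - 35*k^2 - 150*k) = -k^4 - 4*k^3 + 36*k^2 + 148*k - 35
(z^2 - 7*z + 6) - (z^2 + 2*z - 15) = 21 - 9*z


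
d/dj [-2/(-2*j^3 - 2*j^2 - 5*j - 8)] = 2*(-6*j^2 - 4*j - 5)/(2*j^3 + 2*j^2 + 5*j + 8)^2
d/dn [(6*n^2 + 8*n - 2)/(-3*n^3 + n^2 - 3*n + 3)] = 2*(9*n^4 + 24*n^3 - 22*n^2 + 20*n + 9)/(9*n^6 - 6*n^5 + 19*n^4 - 24*n^3 + 15*n^2 - 18*n + 9)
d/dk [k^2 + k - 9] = 2*k + 1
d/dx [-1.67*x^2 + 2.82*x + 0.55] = 2.82 - 3.34*x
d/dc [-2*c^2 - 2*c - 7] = -4*c - 2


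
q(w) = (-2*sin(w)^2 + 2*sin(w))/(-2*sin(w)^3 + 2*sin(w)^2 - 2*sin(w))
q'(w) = (-4*sin(w)*cos(w) + 2*cos(w))/(-2*sin(w)^3 + 2*sin(w)^2 - 2*sin(w)) + (-2*sin(w)^2 + 2*sin(w))*(6*sin(w)^2*cos(w) - 4*sin(w)*cos(w) + 2*cos(w))/(-2*sin(w)^3 + 2*sin(w)^2 - 2*sin(w))^2 = (2 - sin(w))*sin(w)*cos(w)/(sin(w)^2 - sin(w) + 1)^2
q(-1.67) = -0.67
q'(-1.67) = 0.03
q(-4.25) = -0.12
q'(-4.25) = -0.54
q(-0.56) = -0.84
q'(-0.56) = -0.35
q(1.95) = -0.08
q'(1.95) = -0.42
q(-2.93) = -0.96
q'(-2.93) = 0.29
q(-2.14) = -0.72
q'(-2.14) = 0.20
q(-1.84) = -0.68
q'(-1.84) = 0.09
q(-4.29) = -0.10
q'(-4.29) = -0.48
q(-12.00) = -0.62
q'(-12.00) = 1.17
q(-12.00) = -0.62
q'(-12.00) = 1.17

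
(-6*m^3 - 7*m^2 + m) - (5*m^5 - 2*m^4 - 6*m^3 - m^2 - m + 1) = -5*m^5 + 2*m^4 - 6*m^2 + 2*m - 1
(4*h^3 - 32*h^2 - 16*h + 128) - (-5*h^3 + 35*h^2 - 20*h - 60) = 9*h^3 - 67*h^2 + 4*h + 188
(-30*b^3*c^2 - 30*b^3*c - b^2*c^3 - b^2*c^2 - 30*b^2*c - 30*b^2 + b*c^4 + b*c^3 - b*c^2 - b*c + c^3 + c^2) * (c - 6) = -30*b^3*c^3 + 150*b^3*c^2 + 180*b^3*c - b^2*c^4 + 5*b^2*c^3 - 24*b^2*c^2 + 150*b^2*c + 180*b^2 + b*c^5 - 5*b*c^4 - 7*b*c^3 + 5*b*c^2 + 6*b*c + c^4 - 5*c^3 - 6*c^2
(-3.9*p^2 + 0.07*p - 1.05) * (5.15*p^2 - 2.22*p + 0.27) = -20.085*p^4 + 9.0185*p^3 - 6.6159*p^2 + 2.3499*p - 0.2835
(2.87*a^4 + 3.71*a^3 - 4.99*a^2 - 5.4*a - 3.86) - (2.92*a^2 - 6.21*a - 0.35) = 2.87*a^4 + 3.71*a^3 - 7.91*a^2 + 0.81*a - 3.51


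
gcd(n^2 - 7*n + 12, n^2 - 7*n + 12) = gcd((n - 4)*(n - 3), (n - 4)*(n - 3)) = n^2 - 7*n + 12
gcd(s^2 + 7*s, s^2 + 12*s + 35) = s + 7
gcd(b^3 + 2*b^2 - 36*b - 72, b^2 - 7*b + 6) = b - 6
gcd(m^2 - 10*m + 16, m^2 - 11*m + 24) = m - 8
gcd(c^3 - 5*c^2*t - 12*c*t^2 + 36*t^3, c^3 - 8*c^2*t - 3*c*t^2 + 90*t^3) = -c^2 + 3*c*t + 18*t^2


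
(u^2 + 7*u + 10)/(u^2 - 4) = (u + 5)/(u - 2)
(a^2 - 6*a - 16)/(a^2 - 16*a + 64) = (a + 2)/(a - 8)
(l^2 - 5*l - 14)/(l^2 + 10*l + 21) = (l^2 - 5*l - 14)/(l^2 + 10*l + 21)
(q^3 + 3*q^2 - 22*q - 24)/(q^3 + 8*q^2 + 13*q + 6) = (q - 4)/(q + 1)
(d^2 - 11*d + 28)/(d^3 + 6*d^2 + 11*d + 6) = (d^2 - 11*d + 28)/(d^3 + 6*d^2 + 11*d + 6)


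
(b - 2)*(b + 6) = b^2 + 4*b - 12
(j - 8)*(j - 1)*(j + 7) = j^3 - 2*j^2 - 55*j + 56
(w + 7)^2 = w^2 + 14*w + 49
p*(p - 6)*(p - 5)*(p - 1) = p^4 - 12*p^3 + 41*p^2 - 30*p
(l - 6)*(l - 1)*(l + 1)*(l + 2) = l^4 - 4*l^3 - 13*l^2 + 4*l + 12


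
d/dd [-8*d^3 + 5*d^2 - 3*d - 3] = -24*d^2 + 10*d - 3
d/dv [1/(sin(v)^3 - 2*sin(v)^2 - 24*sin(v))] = (-3*cos(v) + 4/tan(v) + 24*cos(v)/sin(v)^2)/((sin(v) - 6)^2*(sin(v) + 4)^2)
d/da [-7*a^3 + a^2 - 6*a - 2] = -21*a^2 + 2*a - 6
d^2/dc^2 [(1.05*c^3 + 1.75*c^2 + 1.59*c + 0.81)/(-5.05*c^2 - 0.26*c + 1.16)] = (5.6843418860808e-14*c^4 - 88.94621*c^3 - 183.55107*c^2 - 70.74378*c - 15.26816)/(128.787625*c^6 + 19.89195*c^5 - 87.72456*c^4 - 9.120904*c^3 + 20.150592*c^2 + 1.049568*c - 1.560896)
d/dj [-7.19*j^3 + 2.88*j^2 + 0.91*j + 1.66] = -21.57*j^2 + 5.76*j + 0.91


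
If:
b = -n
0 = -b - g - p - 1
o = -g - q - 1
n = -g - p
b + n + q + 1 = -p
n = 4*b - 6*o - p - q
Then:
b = -1/2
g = -1/8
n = 1/2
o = -1/4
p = -3/8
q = -5/8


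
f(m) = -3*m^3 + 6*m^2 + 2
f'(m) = -9*m^2 + 12*m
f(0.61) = 3.55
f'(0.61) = 3.97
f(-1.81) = 39.45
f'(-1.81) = -51.20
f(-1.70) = 34.08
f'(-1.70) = -46.41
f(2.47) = -6.60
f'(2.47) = -25.27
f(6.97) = -722.34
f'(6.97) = -353.59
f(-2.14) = 58.88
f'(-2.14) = -66.90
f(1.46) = 5.45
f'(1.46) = -1.66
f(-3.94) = 278.63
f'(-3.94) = -186.99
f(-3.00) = 137.00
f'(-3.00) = -117.00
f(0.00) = 2.00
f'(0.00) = 0.00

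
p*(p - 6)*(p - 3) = p^3 - 9*p^2 + 18*p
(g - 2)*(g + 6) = g^2 + 4*g - 12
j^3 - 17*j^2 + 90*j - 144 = (j - 8)*(j - 6)*(j - 3)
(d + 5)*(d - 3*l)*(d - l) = d^3 - 4*d^2*l + 5*d^2 + 3*d*l^2 - 20*d*l + 15*l^2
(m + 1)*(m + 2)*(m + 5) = m^3 + 8*m^2 + 17*m + 10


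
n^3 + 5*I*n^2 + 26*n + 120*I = (n - 5*I)*(n + 4*I)*(n + 6*I)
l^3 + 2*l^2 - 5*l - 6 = (l - 2)*(l + 1)*(l + 3)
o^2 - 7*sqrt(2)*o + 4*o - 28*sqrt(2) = (o + 4)*(o - 7*sqrt(2))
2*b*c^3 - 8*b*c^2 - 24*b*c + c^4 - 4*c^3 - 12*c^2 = c*(2*b + c)*(c - 6)*(c + 2)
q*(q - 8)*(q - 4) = q^3 - 12*q^2 + 32*q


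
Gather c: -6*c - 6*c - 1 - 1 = -12*c - 2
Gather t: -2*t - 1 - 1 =-2*t - 2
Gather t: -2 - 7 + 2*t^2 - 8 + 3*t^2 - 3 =5*t^2 - 20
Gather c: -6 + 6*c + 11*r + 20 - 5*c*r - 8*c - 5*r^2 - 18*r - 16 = c*(-5*r - 2) - 5*r^2 - 7*r - 2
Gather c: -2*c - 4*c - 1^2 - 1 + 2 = -6*c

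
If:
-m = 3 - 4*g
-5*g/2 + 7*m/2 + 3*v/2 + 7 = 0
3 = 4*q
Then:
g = 7/23 - 3*v/23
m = -12*v/23 - 41/23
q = 3/4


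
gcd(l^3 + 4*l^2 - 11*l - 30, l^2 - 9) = l - 3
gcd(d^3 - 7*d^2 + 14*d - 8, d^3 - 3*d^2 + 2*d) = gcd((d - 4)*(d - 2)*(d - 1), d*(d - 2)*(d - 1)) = d^2 - 3*d + 2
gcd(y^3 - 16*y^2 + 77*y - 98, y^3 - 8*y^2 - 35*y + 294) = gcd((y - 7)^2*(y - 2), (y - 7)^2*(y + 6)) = y^2 - 14*y + 49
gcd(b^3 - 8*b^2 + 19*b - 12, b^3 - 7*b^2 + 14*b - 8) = b^2 - 5*b + 4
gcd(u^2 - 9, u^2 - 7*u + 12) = u - 3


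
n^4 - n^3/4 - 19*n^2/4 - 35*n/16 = n*(n - 5/2)*(n + 1/2)*(n + 7/4)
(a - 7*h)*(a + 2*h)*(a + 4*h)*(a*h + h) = a^4*h - a^3*h^2 + a^3*h - 34*a^2*h^3 - a^2*h^2 - 56*a*h^4 - 34*a*h^3 - 56*h^4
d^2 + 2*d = d*(d + 2)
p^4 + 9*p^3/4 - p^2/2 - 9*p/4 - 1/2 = (p - 1)*(p + 1/4)*(p + 1)*(p + 2)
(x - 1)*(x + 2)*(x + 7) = x^3 + 8*x^2 + 5*x - 14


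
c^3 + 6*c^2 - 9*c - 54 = (c - 3)*(c + 3)*(c + 6)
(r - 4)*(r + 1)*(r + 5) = r^3 + 2*r^2 - 19*r - 20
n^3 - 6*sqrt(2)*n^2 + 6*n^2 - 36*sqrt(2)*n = n*(n + 6)*(n - 6*sqrt(2))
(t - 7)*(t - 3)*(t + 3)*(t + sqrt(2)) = t^4 - 7*t^3 + sqrt(2)*t^3 - 7*sqrt(2)*t^2 - 9*t^2 - 9*sqrt(2)*t + 63*t + 63*sqrt(2)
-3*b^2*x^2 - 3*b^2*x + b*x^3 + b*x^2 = x*(-3*b + x)*(b*x + b)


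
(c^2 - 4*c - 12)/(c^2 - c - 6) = (c - 6)/(c - 3)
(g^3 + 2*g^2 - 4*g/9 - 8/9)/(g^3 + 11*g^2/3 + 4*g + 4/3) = (g - 2/3)/(g + 1)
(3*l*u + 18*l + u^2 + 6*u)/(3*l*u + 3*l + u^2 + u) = (u + 6)/(u + 1)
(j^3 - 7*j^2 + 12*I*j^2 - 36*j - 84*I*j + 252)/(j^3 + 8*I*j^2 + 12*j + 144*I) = (j - 7)/(j - 4*I)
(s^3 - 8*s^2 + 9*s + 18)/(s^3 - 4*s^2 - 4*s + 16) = (s^3 - 8*s^2 + 9*s + 18)/(s^3 - 4*s^2 - 4*s + 16)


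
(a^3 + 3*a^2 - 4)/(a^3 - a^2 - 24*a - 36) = (a^2 + a - 2)/(a^2 - 3*a - 18)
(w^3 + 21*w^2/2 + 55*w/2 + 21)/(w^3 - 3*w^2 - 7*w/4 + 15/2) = 2*(w^2 + 9*w + 14)/(2*w^2 - 9*w + 10)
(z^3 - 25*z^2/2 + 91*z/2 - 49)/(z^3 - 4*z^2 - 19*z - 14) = (z^2 - 11*z/2 + 7)/(z^2 + 3*z + 2)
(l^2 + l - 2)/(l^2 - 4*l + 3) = (l + 2)/(l - 3)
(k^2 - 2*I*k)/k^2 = (k - 2*I)/k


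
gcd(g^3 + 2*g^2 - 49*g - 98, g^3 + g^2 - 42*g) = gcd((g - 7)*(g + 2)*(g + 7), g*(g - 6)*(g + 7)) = g + 7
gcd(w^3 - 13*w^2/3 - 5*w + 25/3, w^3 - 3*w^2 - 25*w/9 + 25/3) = w + 5/3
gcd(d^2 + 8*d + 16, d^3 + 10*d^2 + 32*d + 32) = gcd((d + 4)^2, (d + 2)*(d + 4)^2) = d^2 + 8*d + 16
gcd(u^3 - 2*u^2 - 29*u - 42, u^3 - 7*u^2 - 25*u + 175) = u - 7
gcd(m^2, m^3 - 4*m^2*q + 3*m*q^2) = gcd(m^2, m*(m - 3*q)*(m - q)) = m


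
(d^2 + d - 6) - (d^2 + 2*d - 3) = -d - 3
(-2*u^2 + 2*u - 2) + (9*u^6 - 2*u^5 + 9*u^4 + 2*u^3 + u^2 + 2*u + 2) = 9*u^6 - 2*u^5 + 9*u^4 + 2*u^3 - u^2 + 4*u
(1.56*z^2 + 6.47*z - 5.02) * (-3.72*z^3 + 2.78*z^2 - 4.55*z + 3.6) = -5.8032*z^5 - 19.7316*z^4 + 29.563*z^3 - 37.7781*z^2 + 46.133*z - 18.072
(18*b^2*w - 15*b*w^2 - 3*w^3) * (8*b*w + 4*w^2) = 144*b^3*w^2 - 48*b^2*w^3 - 84*b*w^4 - 12*w^5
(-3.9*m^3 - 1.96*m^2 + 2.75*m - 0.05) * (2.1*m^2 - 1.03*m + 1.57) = -8.19*m^5 - 0.0989999999999993*m^4 + 1.6708*m^3 - 6.0147*m^2 + 4.369*m - 0.0785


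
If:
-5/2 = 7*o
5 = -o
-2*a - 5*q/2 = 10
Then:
No Solution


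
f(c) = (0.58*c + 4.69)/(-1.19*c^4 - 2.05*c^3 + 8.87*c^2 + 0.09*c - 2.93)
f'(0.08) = -1.05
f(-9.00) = 0.00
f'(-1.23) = 0.72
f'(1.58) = 2.42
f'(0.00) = -0.25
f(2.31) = -0.41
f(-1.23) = 0.35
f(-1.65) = 0.17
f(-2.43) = 0.09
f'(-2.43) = 0.04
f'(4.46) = 0.01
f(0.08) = -1.65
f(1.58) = 1.45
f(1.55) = 1.39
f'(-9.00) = -0.00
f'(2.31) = 1.40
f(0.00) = -1.60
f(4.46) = -0.02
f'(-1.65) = 0.23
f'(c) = (0.58*c + 4.69)*(4.76*c^3 + 6.15*c^2 - 17.74*c - 0.09)/(-1.19*c^4 - 2.05*c^3 + 8.87*c^2 + 0.09*c - 2.93)^2 + 0.58/(-1.19*c^4 - 2.05*c^3 + 8.87*c^2 + 0.09*c - 2.93) = (2.0706*c^4 + 24.7024*c^3 + 23.6989*c^2 - 83.2006*c - 2.1215)/(1.4161*c^8 + 4.879*c^7 - 16.9081*c^6 - 36.5812*c^5 + 85.2813*c^4 + 13.6096*c^3 - 51.9701*c^2 - 0.5274*c + 8.5849)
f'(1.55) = 1.85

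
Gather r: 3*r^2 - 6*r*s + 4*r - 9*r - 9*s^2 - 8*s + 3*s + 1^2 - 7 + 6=3*r^2 + r*(-6*s - 5) - 9*s^2 - 5*s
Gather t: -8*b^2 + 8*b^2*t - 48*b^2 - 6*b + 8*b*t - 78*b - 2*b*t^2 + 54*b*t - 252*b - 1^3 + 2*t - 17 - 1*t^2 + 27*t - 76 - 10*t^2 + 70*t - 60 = -56*b^2 - 336*b + t^2*(-2*b - 11) + t*(8*b^2 + 62*b + 99) - 154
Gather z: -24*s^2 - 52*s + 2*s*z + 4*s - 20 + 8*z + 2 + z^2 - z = -24*s^2 - 48*s + z^2 + z*(2*s + 7) - 18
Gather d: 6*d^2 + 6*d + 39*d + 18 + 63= 6*d^2 + 45*d + 81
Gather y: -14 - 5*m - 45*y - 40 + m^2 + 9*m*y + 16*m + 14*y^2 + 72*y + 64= m^2 + 11*m + 14*y^2 + y*(9*m + 27) + 10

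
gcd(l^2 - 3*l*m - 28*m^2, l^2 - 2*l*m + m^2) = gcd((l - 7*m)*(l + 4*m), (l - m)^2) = 1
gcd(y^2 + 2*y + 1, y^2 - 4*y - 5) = y + 1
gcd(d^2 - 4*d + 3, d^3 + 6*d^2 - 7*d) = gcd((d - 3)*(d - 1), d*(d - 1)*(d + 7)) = d - 1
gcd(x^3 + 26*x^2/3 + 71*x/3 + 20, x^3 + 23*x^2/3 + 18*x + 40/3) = x^2 + 17*x/3 + 20/3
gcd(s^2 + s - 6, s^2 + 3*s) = s + 3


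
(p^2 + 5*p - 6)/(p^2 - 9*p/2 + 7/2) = 2*(p + 6)/(2*p - 7)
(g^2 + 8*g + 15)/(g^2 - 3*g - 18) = (g + 5)/(g - 6)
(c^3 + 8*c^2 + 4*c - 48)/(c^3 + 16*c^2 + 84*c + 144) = (c - 2)/(c + 6)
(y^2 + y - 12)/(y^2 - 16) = (y - 3)/(y - 4)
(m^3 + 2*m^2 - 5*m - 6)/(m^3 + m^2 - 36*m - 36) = (m^2 + m - 6)/(m^2 - 36)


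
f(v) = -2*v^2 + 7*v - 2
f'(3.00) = -5.00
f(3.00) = 1.00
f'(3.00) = -5.00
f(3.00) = 1.00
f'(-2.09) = 15.36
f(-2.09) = -25.37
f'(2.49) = -2.96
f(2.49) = 3.03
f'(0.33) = 5.68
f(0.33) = 0.09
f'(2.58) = -3.32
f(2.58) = 2.75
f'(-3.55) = 21.20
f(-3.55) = -52.06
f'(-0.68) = 9.72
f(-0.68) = -7.68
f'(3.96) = -8.84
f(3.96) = -5.64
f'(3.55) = -7.20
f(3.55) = -2.36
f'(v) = 7 - 4*v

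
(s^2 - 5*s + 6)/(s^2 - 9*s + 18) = (s - 2)/(s - 6)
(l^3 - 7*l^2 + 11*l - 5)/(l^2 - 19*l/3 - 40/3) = 3*(-l^3 + 7*l^2 - 11*l + 5)/(-3*l^2 + 19*l + 40)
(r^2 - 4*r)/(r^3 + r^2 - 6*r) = (r - 4)/(r^2 + r - 6)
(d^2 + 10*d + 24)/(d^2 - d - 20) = (d + 6)/(d - 5)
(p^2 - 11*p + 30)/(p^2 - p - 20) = (p - 6)/(p + 4)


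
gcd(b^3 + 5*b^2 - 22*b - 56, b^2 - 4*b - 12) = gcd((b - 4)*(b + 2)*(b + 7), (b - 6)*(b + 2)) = b + 2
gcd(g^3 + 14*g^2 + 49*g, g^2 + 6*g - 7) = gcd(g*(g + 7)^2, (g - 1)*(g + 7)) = g + 7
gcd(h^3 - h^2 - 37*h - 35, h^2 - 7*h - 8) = h + 1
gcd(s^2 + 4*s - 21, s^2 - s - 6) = s - 3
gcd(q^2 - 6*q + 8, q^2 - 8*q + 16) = q - 4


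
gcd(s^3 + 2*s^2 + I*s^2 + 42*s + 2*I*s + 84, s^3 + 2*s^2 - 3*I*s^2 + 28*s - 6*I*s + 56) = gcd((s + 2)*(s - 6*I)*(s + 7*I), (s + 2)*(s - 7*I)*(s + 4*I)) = s + 2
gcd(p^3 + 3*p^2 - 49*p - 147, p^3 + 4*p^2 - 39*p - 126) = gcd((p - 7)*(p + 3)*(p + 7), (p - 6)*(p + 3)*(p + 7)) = p^2 + 10*p + 21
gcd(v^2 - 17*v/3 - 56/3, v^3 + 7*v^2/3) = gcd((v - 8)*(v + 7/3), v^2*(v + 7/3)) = v + 7/3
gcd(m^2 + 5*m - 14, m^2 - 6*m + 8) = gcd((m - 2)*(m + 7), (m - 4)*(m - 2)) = m - 2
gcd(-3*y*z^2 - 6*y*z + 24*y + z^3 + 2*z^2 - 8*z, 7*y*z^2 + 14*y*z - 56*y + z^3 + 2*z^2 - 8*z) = z^2 + 2*z - 8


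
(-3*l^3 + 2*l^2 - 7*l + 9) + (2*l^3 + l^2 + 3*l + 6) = -l^3 + 3*l^2 - 4*l + 15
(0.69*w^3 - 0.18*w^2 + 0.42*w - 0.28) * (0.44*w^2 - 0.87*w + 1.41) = 0.3036*w^5 - 0.6795*w^4 + 1.3143*w^3 - 0.7424*w^2 + 0.8358*w - 0.3948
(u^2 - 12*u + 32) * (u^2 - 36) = u^4 - 12*u^3 - 4*u^2 + 432*u - 1152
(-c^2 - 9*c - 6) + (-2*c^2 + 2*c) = -3*c^2 - 7*c - 6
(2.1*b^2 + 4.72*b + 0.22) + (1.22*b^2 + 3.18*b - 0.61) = 3.32*b^2 + 7.9*b - 0.39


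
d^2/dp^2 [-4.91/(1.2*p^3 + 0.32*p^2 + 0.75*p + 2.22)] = ((35.352*p + 3.1424)*(1.2*p^3 + 0.32*p^2 + 0.75*p + 2.22) - 4.91*(3.6*p^2 + 0.64*p + 0.75)*(7.2*p^2 + 1.28*p + 1.5))/(1.2*p^3 + 0.32*p^2 + 0.75*p + 2.22)^3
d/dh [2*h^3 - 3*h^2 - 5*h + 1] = 6*h^2 - 6*h - 5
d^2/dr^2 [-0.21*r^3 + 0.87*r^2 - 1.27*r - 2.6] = 1.74 - 1.26*r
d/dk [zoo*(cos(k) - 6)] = zoo*sin(k)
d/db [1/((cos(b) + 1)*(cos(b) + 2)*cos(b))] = (3*sin(b) + 2*sin(b)/cos(b)^2 + 6*tan(b))/((cos(b) + 1)^2*(cos(b) + 2)^2)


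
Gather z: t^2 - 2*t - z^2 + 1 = t^2 - 2*t - z^2 + 1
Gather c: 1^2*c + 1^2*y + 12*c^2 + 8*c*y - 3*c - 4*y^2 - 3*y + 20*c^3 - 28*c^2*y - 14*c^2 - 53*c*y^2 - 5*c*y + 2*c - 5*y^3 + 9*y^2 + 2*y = 20*c^3 + c^2*(-28*y - 2) + c*(-53*y^2 + 3*y) - 5*y^3 + 5*y^2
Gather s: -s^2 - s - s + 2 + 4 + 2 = -s^2 - 2*s + 8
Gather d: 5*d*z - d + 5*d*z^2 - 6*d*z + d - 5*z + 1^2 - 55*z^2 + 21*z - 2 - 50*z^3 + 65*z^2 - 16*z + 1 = d*(5*z^2 - z) - 50*z^3 + 10*z^2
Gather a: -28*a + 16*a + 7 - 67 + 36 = -12*a - 24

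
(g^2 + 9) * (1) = g^2 + 9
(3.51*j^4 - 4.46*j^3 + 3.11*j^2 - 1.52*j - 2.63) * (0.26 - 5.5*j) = -19.305*j^5 + 25.4426*j^4 - 18.2646*j^3 + 9.1686*j^2 + 14.0698*j - 0.6838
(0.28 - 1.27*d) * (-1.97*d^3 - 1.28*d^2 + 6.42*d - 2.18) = 2.5019*d^4 + 1.074*d^3 - 8.5118*d^2 + 4.5662*d - 0.6104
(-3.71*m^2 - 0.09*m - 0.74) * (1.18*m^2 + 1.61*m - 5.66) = -4.3778*m^4 - 6.0793*m^3 + 19.9805*m^2 - 0.682*m + 4.1884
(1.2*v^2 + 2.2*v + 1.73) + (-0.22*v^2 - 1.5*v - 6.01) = 0.98*v^2 + 0.7*v - 4.28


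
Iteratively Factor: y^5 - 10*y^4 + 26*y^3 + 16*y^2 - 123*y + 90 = (y + 2)*(y^4 - 12*y^3 + 50*y^2 - 84*y + 45) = (y - 1)*(y + 2)*(y^3 - 11*y^2 + 39*y - 45) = (y - 3)*(y - 1)*(y + 2)*(y^2 - 8*y + 15) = (y - 5)*(y - 3)*(y - 1)*(y + 2)*(y - 3)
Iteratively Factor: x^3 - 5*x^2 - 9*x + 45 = (x + 3)*(x^2 - 8*x + 15) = (x - 3)*(x + 3)*(x - 5)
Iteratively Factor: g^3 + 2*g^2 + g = (g + 1)*(g^2 + g) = g*(g + 1)*(g + 1)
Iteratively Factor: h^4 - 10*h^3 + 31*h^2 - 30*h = (h - 3)*(h^3 - 7*h^2 + 10*h) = h*(h - 3)*(h^2 - 7*h + 10) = h*(h - 3)*(h - 2)*(h - 5)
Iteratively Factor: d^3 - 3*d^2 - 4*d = (d)*(d^2 - 3*d - 4) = d*(d - 4)*(d + 1)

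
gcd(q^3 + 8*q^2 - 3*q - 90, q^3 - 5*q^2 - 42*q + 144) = q^2 + 3*q - 18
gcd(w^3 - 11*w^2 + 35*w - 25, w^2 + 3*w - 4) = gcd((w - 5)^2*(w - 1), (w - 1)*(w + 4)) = w - 1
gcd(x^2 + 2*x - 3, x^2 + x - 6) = x + 3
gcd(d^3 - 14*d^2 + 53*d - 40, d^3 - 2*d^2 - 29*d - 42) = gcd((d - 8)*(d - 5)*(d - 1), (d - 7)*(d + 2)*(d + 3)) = 1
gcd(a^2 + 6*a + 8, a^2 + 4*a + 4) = a + 2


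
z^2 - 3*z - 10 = (z - 5)*(z + 2)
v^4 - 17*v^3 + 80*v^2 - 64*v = v*(v - 8)^2*(v - 1)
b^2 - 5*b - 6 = (b - 6)*(b + 1)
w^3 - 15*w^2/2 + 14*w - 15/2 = (w - 5)*(w - 3/2)*(w - 1)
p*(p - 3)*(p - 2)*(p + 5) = p^4 - 19*p^2 + 30*p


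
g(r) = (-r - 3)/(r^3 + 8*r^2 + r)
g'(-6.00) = -0.02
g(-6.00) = 0.05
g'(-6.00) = -0.02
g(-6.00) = 0.05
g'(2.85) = 0.04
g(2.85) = -0.06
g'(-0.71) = -2.64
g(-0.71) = -0.77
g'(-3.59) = -0.02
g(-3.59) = 0.01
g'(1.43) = 0.26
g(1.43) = -0.21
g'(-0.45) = -13.18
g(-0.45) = -2.36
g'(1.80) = 0.14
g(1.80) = -0.14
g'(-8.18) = -0.85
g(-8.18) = -0.26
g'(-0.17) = -1476.70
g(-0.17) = -50.28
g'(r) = (-r - 3)*(-3*r^2 - 16*r - 1)/(r^3 + 8*r^2 + r)^2 - 1/(r^3 + 8*r^2 + r) = (-r*(r^2 + 8*r + 1) + (r + 3)*(3*r^2 + 16*r + 1))/(r^2*(r^2 + 8*r + 1)^2)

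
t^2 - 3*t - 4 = (t - 4)*(t + 1)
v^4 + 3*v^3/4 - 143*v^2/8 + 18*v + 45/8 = (v - 3)*(v - 3/2)*(v + 1/4)*(v + 5)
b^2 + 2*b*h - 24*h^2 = (b - 4*h)*(b + 6*h)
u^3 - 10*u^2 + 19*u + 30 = (u - 6)*(u - 5)*(u + 1)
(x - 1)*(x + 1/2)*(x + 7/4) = x^3 + 5*x^2/4 - 11*x/8 - 7/8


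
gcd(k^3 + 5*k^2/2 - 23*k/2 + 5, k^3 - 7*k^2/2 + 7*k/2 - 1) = k^2 - 5*k/2 + 1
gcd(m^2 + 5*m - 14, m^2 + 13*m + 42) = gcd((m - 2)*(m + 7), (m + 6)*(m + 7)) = m + 7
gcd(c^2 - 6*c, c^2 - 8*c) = c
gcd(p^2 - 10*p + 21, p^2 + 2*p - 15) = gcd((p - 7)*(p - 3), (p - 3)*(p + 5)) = p - 3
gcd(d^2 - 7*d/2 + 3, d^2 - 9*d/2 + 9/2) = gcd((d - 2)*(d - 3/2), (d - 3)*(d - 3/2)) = d - 3/2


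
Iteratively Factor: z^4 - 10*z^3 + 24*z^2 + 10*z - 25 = (z + 1)*(z^3 - 11*z^2 + 35*z - 25) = (z - 1)*(z + 1)*(z^2 - 10*z + 25) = (z - 5)*(z - 1)*(z + 1)*(z - 5)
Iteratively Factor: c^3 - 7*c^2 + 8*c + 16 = (c + 1)*(c^2 - 8*c + 16) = (c - 4)*(c + 1)*(c - 4)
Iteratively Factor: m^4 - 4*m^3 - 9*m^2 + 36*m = (m - 3)*(m^3 - m^2 - 12*m) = (m - 3)*(m + 3)*(m^2 - 4*m) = m*(m - 3)*(m + 3)*(m - 4)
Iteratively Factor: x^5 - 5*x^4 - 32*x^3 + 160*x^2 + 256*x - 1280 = (x - 4)*(x^4 - x^3 - 36*x^2 + 16*x + 320) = (x - 4)^2*(x^3 + 3*x^2 - 24*x - 80) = (x - 4)^2*(x + 4)*(x^2 - x - 20) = (x - 5)*(x - 4)^2*(x + 4)*(x + 4)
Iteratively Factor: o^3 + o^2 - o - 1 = (o - 1)*(o^2 + 2*o + 1) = (o - 1)*(o + 1)*(o + 1)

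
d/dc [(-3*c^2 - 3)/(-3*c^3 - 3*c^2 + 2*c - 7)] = 3*(-3*c^4 - 11*c^2 + 8*c + 2)/(9*c^6 + 18*c^5 - 3*c^4 + 30*c^3 + 46*c^2 - 28*c + 49)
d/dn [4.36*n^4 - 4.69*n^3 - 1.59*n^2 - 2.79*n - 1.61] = 17.44*n^3 - 14.07*n^2 - 3.18*n - 2.79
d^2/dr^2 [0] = 0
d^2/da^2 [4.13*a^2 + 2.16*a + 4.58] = 8.26000000000000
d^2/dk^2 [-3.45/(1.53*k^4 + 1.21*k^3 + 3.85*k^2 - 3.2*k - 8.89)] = ((63.342*k^2 + 25.047*k + 26.565)*(1.53*k^4 + 1.21*k^3 + 3.85*k^2 - 3.2*k - 8.89) - 3.45*(6.12*k^3 + 3.63*k^2 + 7.7*k - 3.2)*(12.24*k^3 + 7.26*k^2 + 15.4*k - 6.4))/(1.53*k^4 + 1.21*k^3 + 3.85*k^2 - 3.2*k - 8.89)^3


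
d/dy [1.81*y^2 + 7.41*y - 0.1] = 3.62*y + 7.41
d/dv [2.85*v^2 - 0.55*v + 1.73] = 5.7*v - 0.55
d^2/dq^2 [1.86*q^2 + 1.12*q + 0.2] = 3.72000000000000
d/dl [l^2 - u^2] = 2*l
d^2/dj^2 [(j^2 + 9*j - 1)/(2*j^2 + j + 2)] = 2*(34*j^3 - 24*j^2 - 114*j - 11)/(8*j^6 + 12*j^5 + 30*j^4 + 25*j^3 + 30*j^2 + 12*j + 8)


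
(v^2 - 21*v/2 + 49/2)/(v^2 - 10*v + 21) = (v - 7/2)/(v - 3)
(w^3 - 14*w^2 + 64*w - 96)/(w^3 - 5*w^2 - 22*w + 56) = (w^3 - 14*w^2 + 64*w - 96)/(w^3 - 5*w^2 - 22*w + 56)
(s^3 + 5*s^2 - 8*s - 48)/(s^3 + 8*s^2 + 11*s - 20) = (s^2 + s - 12)/(s^2 + 4*s - 5)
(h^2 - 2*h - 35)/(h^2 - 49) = (h + 5)/(h + 7)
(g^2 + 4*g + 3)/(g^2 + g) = (g + 3)/g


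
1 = 1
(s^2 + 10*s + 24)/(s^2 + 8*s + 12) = (s + 4)/(s + 2)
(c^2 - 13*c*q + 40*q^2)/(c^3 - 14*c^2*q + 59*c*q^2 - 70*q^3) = (c - 8*q)/(c^2 - 9*c*q + 14*q^2)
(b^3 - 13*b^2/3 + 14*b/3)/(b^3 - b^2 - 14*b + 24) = b*(3*b - 7)/(3*(b^2 + b - 12))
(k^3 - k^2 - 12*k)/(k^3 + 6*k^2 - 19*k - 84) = k/(k + 7)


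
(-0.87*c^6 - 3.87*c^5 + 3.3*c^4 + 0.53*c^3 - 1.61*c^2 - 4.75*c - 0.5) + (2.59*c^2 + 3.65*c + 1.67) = -0.87*c^6 - 3.87*c^5 + 3.3*c^4 + 0.53*c^3 + 0.98*c^2 - 1.1*c + 1.17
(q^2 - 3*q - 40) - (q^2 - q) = -2*q - 40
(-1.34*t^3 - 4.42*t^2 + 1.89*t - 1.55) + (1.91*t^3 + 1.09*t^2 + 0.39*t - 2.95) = 0.57*t^3 - 3.33*t^2 + 2.28*t - 4.5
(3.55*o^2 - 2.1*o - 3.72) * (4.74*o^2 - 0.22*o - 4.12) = 16.827*o^4 - 10.735*o^3 - 31.7968*o^2 + 9.4704*o + 15.3264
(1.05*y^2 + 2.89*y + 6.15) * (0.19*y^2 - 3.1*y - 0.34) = 0.1995*y^4 - 2.7059*y^3 - 8.1475*y^2 - 20.0476*y - 2.091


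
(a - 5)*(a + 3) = a^2 - 2*a - 15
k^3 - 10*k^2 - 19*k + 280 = (k - 8)*(k - 7)*(k + 5)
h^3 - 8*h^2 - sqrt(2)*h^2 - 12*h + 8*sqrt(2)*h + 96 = (h - 8)*(h - 3*sqrt(2))*(h + 2*sqrt(2))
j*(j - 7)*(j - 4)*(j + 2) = j^4 - 9*j^3 + 6*j^2 + 56*j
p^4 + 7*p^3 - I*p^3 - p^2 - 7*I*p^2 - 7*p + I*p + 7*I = (p + 7)*(p - I)*(-I*p + I)*(I*p + I)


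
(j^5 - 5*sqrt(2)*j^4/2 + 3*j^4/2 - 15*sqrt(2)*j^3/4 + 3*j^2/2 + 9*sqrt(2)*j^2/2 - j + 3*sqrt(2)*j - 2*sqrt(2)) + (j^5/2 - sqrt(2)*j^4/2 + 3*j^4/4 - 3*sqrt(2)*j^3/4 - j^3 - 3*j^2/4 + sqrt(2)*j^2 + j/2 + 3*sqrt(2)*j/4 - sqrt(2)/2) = 3*j^5/2 - 3*sqrt(2)*j^4 + 9*j^4/4 - 9*sqrt(2)*j^3/2 - j^3 + 3*j^2/4 + 11*sqrt(2)*j^2/2 - j/2 + 15*sqrt(2)*j/4 - 5*sqrt(2)/2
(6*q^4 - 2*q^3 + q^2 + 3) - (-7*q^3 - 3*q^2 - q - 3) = 6*q^4 + 5*q^3 + 4*q^2 + q + 6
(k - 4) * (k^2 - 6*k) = k^3 - 10*k^2 + 24*k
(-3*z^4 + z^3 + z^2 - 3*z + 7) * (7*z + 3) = -21*z^5 - 2*z^4 + 10*z^3 - 18*z^2 + 40*z + 21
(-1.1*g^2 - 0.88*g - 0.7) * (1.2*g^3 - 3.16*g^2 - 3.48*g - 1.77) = -1.32*g^5 + 2.42*g^4 + 5.7688*g^3 + 7.2214*g^2 + 3.9936*g + 1.239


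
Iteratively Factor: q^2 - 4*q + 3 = (q - 3)*(q - 1)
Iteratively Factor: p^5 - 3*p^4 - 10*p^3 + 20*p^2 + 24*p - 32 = (p + 2)*(p^4 - 5*p^3 + 20*p - 16) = (p + 2)^2*(p^3 - 7*p^2 + 14*p - 8) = (p - 4)*(p + 2)^2*(p^2 - 3*p + 2) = (p - 4)*(p - 1)*(p + 2)^2*(p - 2)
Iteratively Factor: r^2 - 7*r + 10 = (r - 5)*(r - 2)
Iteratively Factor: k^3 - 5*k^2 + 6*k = (k - 3)*(k^2 - 2*k) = (k - 3)*(k - 2)*(k)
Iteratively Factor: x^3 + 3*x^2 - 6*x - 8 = (x + 1)*(x^2 + 2*x - 8) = (x + 1)*(x + 4)*(x - 2)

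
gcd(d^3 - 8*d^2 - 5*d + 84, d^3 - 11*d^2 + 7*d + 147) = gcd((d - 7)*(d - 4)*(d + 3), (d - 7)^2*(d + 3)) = d^2 - 4*d - 21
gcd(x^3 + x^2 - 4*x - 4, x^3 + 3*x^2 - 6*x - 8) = x^2 - x - 2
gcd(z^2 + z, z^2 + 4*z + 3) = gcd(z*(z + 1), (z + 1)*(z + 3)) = z + 1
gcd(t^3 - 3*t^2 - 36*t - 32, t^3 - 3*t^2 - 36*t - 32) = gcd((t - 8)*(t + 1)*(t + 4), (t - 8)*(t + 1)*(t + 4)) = t^3 - 3*t^2 - 36*t - 32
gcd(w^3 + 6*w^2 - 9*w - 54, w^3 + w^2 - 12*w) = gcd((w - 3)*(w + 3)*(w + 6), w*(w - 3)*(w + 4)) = w - 3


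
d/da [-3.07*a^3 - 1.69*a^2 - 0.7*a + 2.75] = -9.21*a^2 - 3.38*a - 0.7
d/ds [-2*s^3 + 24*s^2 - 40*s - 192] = -6*s^2 + 48*s - 40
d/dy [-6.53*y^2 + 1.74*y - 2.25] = 1.74 - 13.06*y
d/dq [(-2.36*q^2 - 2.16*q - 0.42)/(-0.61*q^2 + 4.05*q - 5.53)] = (-10.8756*q^2 + 25.5892*q + 13.6458)/(0.3721*q^4 - 4.941*q^3 + 23.1491*q^2 - 44.793*q + 30.5809)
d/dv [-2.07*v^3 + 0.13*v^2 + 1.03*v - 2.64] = -6.21*v^2 + 0.26*v + 1.03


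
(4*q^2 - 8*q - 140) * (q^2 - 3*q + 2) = 4*q^4 - 20*q^3 - 108*q^2 + 404*q - 280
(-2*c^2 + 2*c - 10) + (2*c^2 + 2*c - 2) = 4*c - 12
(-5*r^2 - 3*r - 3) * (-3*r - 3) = 15*r^3 + 24*r^2 + 18*r + 9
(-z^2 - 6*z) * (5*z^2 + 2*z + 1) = -5*z^4 - 32*z^3 - 13*z^2 - 6*z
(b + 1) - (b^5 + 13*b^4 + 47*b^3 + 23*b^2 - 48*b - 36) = -b^5 - 13*b^4 - 47*b^3 - 23*b^2 + 49*b + 37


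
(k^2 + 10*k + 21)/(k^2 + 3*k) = (k + 7)/k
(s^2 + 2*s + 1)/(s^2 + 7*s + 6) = (s + 1)/(s + 6)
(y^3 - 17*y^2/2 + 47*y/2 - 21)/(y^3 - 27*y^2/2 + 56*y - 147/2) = (y - 2)/(y - 7)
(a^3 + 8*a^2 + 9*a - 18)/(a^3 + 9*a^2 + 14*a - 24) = (a + 3)/(a + 4)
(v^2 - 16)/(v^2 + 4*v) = (v - 4)/v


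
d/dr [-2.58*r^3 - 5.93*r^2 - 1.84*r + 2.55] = -7.74*r^2 - 11.86*r - 1.84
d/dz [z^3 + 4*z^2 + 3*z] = 3*z^2 + 8*z + 3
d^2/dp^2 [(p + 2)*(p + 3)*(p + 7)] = 6*p + 24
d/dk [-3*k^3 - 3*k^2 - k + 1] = -9*k^2 - 6*k - 1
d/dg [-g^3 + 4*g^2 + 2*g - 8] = -3*g^2 + 8*g + 2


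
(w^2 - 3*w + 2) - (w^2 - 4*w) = w + 2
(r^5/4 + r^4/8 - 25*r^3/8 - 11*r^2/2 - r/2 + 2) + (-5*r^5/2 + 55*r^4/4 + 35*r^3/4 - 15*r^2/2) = -9*r^5/4 + 111*r^4/8 + 45*r^3/8 - 13*r^2 - r/2 + 2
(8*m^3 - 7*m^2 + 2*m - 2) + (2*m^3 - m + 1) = 10*m^3 - 7*m^2 + m - 1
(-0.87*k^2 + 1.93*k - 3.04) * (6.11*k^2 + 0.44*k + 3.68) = -5.3157*k^4 + 11.4095*k^3 - 20.9268*k^2 + 5.7648*k - 11.1872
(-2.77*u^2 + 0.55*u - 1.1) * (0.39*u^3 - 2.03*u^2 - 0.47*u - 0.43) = -1.0803*u^5 + 5.8376*u^4 - 0.2436*u^3 + 3.1656*u^2 + 0.2805*u + 0.473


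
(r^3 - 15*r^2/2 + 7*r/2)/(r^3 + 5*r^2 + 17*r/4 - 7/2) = 2*r*(r - 7)/(2*r^2 + 11*r + 14)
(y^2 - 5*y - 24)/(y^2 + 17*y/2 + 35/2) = 2*(y^2 - 5*y - 24)/(2*y^2 + 17*y + 35)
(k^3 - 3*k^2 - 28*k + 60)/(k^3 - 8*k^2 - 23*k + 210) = (k - 2)/(k - 7)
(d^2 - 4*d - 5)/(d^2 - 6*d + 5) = (d + 1)/(d - 1)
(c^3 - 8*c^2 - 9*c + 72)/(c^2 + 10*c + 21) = (c^2 - 11*c + 24)/(c + 7)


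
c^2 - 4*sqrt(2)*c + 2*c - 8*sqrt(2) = (c + 2)*(c - 4*sqrt(2))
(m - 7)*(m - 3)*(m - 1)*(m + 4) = m^4 - 7*m^3 - 13*m^2 + 103*m - 84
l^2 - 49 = (l - 7)*(l + 7)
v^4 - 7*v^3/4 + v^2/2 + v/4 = v*(v - 1)^2*(v + 1/4)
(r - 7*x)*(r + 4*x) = r^2 - 3*r*x - 28*x^2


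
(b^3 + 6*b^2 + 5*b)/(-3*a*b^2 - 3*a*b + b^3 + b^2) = (-b - 5)/(3*a - b)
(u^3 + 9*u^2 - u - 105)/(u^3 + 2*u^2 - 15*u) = (u + 7)/u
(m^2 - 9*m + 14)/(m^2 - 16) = (m^2 - 9*m + 14)/(m^2 - 16)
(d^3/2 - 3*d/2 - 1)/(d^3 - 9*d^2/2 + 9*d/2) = (d^3 - 3*d - 2)/(d*(2*d^2 - 9*d + 9))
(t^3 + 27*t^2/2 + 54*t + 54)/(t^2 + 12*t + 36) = t + 3/2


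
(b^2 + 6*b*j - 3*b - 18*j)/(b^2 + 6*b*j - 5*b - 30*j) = (b - 3)/(b - 5)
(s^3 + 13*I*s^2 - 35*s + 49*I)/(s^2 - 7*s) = (s^3 + 13*I*s^2 - 35*s + 49*I)/(s*(s - 7))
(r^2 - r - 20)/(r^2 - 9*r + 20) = (r + 4)/(r - 4)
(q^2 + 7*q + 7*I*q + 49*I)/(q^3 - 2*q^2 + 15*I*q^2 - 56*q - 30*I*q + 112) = (q + 7)/(q^2 + q*(-2 + 8*I) - 16*I)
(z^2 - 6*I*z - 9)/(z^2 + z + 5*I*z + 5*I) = (z^2 - 6*I*z - 9)/(z^2 + z + 5*I*z + 5*I)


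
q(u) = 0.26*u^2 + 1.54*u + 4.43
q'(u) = 0.52*u + 1.54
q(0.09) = 4.57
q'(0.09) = 1.59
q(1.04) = 6.31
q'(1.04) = 2.08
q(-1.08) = 3.07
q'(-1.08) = 0.98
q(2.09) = 8.78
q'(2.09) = 2.63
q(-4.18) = 2.54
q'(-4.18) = -0.63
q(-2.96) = 2.15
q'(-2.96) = 0.00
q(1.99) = 8.52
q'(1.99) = 2.57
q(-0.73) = 3.44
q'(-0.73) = 1.16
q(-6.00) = 4.55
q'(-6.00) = -1.58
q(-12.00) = 23.39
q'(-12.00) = -4.70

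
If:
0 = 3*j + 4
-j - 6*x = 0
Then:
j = -4/3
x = 2/9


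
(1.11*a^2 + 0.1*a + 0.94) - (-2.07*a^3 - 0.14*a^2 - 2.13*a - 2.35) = 2.07*a^3 + 1.25*a^2 + 2.23*a + 3.29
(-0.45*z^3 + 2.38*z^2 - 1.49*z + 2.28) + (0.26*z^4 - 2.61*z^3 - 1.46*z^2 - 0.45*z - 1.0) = 0.26*z^4 - 3.06*z^3 + 0.92*z^2 - 1.94*z + 1.28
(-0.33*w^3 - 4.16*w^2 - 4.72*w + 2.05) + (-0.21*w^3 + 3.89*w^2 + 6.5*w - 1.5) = -0.54*w^3 - 0.27*w^2 + 1.78*w + 0.55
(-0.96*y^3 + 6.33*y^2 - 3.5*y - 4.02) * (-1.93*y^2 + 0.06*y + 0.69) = 1.8528*y^5 - 12.2745*y^4 + 6.4724*y^3 + 11.9163*y^2 - 2.6562*y - 2.7738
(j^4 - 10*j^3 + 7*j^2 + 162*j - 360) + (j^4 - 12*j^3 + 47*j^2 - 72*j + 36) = 2*j^4 - 22*j^3 + 54*j^2 + 90*j - 324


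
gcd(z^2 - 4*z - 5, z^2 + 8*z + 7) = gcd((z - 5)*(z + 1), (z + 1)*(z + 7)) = z + 1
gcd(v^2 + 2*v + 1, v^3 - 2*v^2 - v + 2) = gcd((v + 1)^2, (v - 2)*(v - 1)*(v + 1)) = v + 1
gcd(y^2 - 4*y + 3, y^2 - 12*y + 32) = 1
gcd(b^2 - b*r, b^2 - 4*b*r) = b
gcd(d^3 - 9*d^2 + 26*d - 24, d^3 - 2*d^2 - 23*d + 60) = d^2 - 7*d + 12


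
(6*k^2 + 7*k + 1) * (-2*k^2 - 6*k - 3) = -12*k^4 - 50*k^3 - 62*k^2 - 27*k - 3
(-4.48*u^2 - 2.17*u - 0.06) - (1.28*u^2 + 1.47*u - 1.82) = -5.76*u^2 - 3.64*u + 1.76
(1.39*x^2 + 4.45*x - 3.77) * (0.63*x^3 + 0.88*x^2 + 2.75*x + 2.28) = 0.8757*x^5 + 4.0267*x^4 + 5.3634*x^3 + 12.0891*x^2 - 0.221500000000001*x - 8.5956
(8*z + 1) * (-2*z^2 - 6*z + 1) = -16*z^3 - 50*z^2 + 2*z + 1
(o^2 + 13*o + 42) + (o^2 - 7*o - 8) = 2*o^2 + 6*o + 34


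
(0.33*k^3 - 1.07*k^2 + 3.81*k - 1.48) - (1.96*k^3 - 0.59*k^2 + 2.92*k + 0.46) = -1.63*k^3 - 0.48*k^2 + 0.89*k - 1.94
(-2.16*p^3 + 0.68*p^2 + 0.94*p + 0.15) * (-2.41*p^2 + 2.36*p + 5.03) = 5.2056*p^5 - 6.7364*p^4 - 11.5254*p^3 + 5.2773*p^2 + 5.0822*p + 0.7545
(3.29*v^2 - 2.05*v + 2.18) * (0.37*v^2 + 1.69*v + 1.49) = 1.2173*v^4 + 4.8016*v^3 + 2.2442*v^2 + 0.629700000000001*v + 3.2482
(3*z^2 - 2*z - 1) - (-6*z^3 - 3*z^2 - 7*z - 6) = 6*z^3 + 6*z^2 + 5*z + 5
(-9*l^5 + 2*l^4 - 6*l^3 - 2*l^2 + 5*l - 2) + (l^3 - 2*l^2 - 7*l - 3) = -9*l^5 + 2*l^4 - 5*l^3 - 4*l^2 - 2*l - 5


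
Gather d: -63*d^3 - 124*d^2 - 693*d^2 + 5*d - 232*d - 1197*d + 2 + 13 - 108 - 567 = -63*d^3 - 817*d^2 - 1424*d - 660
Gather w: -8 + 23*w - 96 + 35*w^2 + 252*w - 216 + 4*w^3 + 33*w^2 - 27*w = 4*w^3 + 68*w^2 + 248*w - 320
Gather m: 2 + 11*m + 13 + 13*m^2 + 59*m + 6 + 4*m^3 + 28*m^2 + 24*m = 4*m^3 + 41*m^2 + 94*m + 21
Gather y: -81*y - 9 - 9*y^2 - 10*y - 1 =-9*y^2 - 91*y - 10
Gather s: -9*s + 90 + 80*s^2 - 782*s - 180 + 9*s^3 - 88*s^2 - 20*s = 9*s^3 - 8*s^2 - 811*s - 90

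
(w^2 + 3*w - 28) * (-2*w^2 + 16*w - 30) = -2*w^4 + 10*w^3 + 74*w^2 - 538*w + 840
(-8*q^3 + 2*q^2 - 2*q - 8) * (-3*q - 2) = 24*q^4 + 10*q^3 + 2*q^2 + 28*q + 16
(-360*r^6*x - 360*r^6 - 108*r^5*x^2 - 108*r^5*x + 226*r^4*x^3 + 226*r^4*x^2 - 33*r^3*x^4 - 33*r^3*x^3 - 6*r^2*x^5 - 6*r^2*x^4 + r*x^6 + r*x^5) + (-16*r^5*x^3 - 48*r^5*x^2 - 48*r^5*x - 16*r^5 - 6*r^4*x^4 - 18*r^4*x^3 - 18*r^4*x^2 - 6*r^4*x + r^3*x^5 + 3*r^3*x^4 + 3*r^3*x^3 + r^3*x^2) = -360*r^6*x - 360*r^6 - 16*r^5*x^3 - 156*r^5*x^2 - 156*r^5*x - 16*r^5 - 6*r^4*x^4 + 208*r^4*x^3 + 208*r^4*x^2 - 6*r^4*x + r^3*x^5 - 30*r^3*x^4 - 30*r^3*x^3 + r^3*x^2 - 6*r^2*x^5 - 6*r^2*x^4 + r*x^6 + r*x^5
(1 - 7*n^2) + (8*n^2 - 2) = n^2 - 1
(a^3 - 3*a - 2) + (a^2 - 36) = a^3 + a^2 - 3*a - 38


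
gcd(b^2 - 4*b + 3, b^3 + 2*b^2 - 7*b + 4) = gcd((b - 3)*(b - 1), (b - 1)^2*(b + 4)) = b - 1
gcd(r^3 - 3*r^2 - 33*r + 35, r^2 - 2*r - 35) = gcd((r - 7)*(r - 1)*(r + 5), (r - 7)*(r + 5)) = r^2 - 2*r - 35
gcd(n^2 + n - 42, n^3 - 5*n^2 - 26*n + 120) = n - 6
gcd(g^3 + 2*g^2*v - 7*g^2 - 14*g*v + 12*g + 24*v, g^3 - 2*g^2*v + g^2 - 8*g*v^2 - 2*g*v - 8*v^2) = g + 2*v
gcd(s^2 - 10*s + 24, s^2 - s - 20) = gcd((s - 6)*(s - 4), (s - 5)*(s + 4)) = 1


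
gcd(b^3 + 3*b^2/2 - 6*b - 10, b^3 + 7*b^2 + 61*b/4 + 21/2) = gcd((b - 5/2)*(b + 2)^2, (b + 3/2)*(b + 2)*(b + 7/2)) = b + 2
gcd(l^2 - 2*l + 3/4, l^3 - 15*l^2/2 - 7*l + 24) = l - 3/2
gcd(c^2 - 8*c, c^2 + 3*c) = c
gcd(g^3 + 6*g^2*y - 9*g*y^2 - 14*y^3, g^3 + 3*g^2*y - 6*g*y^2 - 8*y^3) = -g^2 + g*y + 2*y^2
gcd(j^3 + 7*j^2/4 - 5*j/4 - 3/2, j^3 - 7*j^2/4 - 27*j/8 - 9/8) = j + 3/4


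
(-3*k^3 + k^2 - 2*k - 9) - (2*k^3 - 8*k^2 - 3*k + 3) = -5*k^3 + 9*k^2 + k - 12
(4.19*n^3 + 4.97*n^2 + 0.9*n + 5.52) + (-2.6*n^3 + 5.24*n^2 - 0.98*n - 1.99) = 1.59*n^3 + 10.21*n^2 - 0.08*n + 3.53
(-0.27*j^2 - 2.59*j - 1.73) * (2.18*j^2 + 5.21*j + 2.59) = -0.5886*j^4 - 7.0529*j^3 - 17.9646*j^2 - 15.7214*j - 4.4807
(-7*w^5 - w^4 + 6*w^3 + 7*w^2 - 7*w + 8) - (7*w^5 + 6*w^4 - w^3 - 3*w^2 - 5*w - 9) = -14*w^5 - 7*w^4 + 7*w^3 + 10*w^2 - 2*w + 17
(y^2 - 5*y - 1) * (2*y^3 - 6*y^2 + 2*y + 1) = 2*y^5 - 16*y^4 + 30*y^3 - 3*y^2 - 7*y - 1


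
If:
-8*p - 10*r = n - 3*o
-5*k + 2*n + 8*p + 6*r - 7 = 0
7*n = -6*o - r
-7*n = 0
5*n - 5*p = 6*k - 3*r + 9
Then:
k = -191/133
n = 0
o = -8/1197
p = -1/19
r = 16/399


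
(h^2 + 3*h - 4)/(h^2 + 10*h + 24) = (h - 1)/(h + 6)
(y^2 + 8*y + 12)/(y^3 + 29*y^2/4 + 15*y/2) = 4*(y + 2)/(y*(4*y + 5))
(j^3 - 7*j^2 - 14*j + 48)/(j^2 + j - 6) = j - 8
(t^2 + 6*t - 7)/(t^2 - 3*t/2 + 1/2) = 2*(t + 7)/(2*t - 1)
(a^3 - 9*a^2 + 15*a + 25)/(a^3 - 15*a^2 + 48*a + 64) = (a^2 - 10*a + 25)/(a^2 - 16*a + 64)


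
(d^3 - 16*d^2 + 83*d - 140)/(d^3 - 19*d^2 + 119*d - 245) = (d - 4)/(d - 7)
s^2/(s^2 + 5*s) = s/(s + 5)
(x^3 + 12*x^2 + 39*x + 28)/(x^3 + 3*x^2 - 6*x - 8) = (x + 7)/(x - 2)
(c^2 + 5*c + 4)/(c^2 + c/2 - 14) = 2*(c + 1)/(2*c - 7)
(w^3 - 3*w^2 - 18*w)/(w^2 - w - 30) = w*(w + 3)/(w + 5)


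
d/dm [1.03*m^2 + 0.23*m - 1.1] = 2.06*m + 0.23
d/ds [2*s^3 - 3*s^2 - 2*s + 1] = 6*s^2 - 6*s - 2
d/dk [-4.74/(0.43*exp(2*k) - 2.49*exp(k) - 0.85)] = (4.0764*exp(k) - 11.8026)*exp(k)/(-0.43*exp(2*k) + 2.49*exp(k) + 0.85)^2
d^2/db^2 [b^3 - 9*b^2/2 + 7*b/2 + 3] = 6*b - 9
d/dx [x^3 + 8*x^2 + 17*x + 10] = 3*x^2 + 16*x + 17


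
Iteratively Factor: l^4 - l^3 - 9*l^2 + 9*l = (l - 3)*(l^3 + 2*l^2 - 3*l) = (l - 3)*(l - 1)*(l^2 + 3*l) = (l - 3)*(l - 1)*(l + 3)*(l)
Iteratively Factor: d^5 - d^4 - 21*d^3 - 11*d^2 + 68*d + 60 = (d + 2)*(d^4 - 3*d^3 - 15*d^2 + 19*d + 30) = (d - 5)*(d + 2)*(d^3 + 2*d^2 - 5*d - 6) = (d - 5)*(d - 2)*(d + 2)*(d^2 + 4*d + 3) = (d - 5)*(d - 2)*(d + 2)*(d + 3)*(d + 1)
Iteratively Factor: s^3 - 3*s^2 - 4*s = (s - 4)*(s^2 + s) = s*(s - 4)*(s + 1)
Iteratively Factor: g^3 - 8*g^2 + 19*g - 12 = (g - 3)*(g^2 - 5*g + 4) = (g - 4)*(g - 3)*(g - 1)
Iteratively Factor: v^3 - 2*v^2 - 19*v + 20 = (v + 4)*(v^2 - 6*v + 5) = (v - 1)*(v + 4)*(v - 5)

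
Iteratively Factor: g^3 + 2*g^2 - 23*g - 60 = (g - 5)*(g^2 + 7*g + 12) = (g - 5)*(g + 4)*(g + 3)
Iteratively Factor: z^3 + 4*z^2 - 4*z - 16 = (z + 2)*(z^2 + 2*z - 8) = (z - 2)*(z + 2)*(z + 4)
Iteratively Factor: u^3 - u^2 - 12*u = (u + 3)*(u^2 - 4*u) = (u - 4)*(u + 3)*(u)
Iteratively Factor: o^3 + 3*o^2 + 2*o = (o + 2)*(o^2 + o) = o*(o + 2)*(o + 1)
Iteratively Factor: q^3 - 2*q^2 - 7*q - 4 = (q - 4)*(q^2 + 2*q + 1) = (q - 4)*(q + 1)*(q + 1)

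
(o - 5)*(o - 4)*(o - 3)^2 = o^4 - 15*o^3 + 83*o^2 - 201*o + 180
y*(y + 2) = y^2 + 2*y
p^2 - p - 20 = (p - 5)*(p + 4)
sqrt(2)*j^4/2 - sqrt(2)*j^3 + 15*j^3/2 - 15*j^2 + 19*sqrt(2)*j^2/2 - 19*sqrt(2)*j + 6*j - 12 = (j - 2)*(j + sqrt(2))*(j + 6*sqrt(2))*(sqrt(2)*j/2 + 1/2)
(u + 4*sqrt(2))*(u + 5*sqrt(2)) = u^2 + 9*sqrt(2)*u + 40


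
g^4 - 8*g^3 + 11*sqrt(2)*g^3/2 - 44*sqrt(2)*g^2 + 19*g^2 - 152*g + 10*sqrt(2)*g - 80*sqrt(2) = (g - 8)*(g + sqrt(2))*(g + 2*sqrt(2))*(g + 5*sqrt(2)/2)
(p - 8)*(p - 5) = p^2 - 13*p + 40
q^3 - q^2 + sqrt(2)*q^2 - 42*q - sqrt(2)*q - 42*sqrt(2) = (q - 7)*(q + 6)*(q + sqrt(2))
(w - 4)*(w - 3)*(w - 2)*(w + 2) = w^4 - 7*w^3 + 8*w^2 + 28*w - 48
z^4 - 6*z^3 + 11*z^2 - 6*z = z*(z - 3)*(z - 2)*(z - 1)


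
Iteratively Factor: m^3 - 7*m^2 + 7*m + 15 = (m + 1)*(m^2 - 8*m + 15) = (m - 3)*(m + 1)*(m - 5)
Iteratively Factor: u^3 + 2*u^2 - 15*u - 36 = (u - 4)*(u^2 + 6*u + 9) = (u - 4)*(u + 3)*(u + 3)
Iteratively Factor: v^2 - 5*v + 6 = (v - 2)*(v - 3)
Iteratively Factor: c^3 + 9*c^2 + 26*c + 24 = (c + 4)*(c^2 + 5*c + 6) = (c + 3)*(c + 4)*(c + 2)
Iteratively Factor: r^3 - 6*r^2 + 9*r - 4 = (r - 1)*(r^2 - 5*r + 4) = (r - 4)*(r - 1)*(r - 1)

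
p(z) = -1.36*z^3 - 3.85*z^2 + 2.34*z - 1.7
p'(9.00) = -397.44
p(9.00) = -1283.93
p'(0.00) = 2.34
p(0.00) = -1.70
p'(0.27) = -0.04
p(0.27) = -1.38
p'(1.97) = -28.66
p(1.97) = -22.43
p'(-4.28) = -39.44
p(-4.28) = 24.39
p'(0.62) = -4.00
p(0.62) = -2.05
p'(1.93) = -27.72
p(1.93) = -21.30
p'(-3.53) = -21.32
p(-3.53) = 1.89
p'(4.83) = -130.03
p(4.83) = -233.46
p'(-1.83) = 2.77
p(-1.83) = -10.54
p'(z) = -4.08*z^2 - 7.7*z + 2.34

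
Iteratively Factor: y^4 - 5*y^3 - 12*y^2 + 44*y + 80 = (y + 2)*(y^3 - 7*y^2 + 2*y + 40) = (y + 2)^2*(y^2 - 9*y + 20) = (y - 5)*(y + 2)^2*(y - 4)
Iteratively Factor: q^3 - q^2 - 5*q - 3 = (q - 3)*(q^2 + 2*q + 1) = (q - 3)*(q + 1)*(q + 1)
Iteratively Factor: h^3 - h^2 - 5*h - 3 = (h + 1)*(h^2 - 2*h - 3) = (h - 3)*(h + 1)*(h + 1)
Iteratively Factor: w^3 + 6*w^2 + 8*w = (w)*(w^2 + 6*w + 8) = w*(w + 4)*(w + 2)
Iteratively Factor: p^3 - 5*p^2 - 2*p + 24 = (p - 3)*(p^2 - 2*p - 8) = (p - 4)*(p - 3)*(p + 2)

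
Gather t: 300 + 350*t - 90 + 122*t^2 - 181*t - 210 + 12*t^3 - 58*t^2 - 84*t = 12*t^3 + 64*t^2 + 85*t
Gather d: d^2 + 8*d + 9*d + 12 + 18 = d^2 + 17*d + 30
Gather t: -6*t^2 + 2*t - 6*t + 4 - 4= -6*t^2 - 4*t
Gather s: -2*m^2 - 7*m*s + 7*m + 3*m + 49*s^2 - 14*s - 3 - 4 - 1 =-2*m^2 + 10*m + 49*s^2 + s*(-7*m - 14) - 8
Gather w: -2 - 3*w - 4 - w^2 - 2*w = -w^2 - 5*w - 6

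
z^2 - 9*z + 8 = (z - 8)*(z - 1)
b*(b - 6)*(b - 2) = b^3 - 8*b^2 + 12*b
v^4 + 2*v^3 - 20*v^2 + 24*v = v*(v - 2)^2*(v + 6)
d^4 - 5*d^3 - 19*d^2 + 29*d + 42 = (d - 7)*(d - 2)*(d + 1)*(d + 3)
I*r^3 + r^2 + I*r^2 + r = r*(r + 1)*(I*r + 1)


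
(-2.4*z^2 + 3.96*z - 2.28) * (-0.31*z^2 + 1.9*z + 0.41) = 0.744*z^4 - 5.7876*z^3 + 7.2468*z^2 - 2.7084*z - 0.9348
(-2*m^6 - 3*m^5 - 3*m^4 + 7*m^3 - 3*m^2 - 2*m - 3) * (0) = 0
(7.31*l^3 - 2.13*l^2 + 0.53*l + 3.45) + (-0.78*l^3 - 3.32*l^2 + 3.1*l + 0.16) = 6.53*l^3 - 5.45*l^2 + 3.63*l + 3.61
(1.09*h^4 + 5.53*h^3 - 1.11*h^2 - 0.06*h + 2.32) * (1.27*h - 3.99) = 1.3843*h^5 + 2.674*h^4 - 23.4744*h^3 + 4.3527*h^2 + 3.1858*h - 9.2568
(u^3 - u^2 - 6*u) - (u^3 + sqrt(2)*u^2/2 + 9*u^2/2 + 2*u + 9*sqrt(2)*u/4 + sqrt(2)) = -11*u^2/2 - sqrt(2)*u^2/2 - 8*u - 9*sqrt(2)*u/4 - sqrt(2)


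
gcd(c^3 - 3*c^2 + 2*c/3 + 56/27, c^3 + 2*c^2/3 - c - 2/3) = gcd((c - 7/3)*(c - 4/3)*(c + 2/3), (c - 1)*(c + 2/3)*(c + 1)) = c + 2/3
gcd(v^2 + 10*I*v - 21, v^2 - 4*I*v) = 1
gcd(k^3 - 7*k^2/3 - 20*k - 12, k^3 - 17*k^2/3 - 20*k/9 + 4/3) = k^2 - 16*k/3 - 4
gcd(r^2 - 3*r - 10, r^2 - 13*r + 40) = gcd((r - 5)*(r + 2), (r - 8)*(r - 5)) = r - 5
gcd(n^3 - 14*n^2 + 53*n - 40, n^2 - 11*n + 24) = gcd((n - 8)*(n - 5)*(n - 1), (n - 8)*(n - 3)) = n - 8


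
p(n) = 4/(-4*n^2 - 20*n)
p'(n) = 4*(8*n + 20)/(-4*n^2 - 20*n)^2 = (2*n + 5)/(n^2*(n + 5)^2)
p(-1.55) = 0.19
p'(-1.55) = 0.07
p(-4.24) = 0.31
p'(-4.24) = -0.34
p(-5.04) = -4.96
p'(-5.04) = -124.99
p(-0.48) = 0.46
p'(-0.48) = 0.86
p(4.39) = -0.02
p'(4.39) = 0.01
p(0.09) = -2.18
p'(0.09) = 24.68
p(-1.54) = 0.19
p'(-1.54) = 0.07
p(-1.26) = 0.21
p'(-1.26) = 0.11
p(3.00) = -0.04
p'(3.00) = 0.02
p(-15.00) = -0.00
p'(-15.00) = 0.00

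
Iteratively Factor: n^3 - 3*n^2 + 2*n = (n - 1)*(n^2 - 2*n) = n*(n - 1)*(n - 2)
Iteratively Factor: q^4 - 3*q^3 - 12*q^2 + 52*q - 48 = (q - 3)*(q^3 - 12*q + 16) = (q - 3)*(q + 4)*(q^2 - 4*q + 4) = (q - 3)*(q - 2)*(q + 4)*(q - 2)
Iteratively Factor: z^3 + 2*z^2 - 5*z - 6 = (z + 1)*(z^2 + z - 6) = (z + 1)*(z + 3)*(z - 2)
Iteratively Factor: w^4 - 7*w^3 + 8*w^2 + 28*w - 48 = (w - 3)*(w^3 - 4*w^2 - 4*w + 16) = (w - 4)*(w - 3)*(w^2 - 4) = (w - 4)*(w - 3)*(w + 2)*(w - 2)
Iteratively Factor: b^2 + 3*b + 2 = (b + 2)*(b + 1)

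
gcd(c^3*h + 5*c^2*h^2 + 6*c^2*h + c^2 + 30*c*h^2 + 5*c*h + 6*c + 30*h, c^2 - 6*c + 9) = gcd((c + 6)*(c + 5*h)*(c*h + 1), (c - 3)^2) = 1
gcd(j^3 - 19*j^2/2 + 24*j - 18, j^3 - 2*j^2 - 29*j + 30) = j - 6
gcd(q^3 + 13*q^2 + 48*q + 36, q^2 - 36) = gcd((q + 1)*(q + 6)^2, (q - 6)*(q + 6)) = q + 6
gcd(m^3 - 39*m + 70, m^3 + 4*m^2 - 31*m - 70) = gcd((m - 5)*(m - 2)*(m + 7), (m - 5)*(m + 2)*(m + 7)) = m^2 + 2*m - 35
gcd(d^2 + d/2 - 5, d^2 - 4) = d - 2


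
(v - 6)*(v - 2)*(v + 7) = v^3 - v^2 - 44*v + 84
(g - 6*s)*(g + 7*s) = g^2 + g*s - 42*s^2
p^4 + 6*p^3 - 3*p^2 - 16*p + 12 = (p - 1)^2*(p + 2)*(p + 6)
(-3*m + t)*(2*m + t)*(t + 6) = -6*m^2*t - 36*m^2 - m*t^2 - 6*m*t + t^3 + 6*t^2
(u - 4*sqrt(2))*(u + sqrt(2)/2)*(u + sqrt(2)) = u^3 - 5*sqrt(2)*u^2/2 - 11*u - 4*sqrt(2)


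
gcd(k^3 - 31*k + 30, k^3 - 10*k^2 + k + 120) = k - 5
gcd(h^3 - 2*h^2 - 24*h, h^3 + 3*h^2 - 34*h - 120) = h^2 - 2*h - 24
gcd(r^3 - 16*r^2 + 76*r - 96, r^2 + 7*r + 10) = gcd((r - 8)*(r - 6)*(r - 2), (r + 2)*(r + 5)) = 1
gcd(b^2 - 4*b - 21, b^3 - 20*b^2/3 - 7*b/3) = b - 7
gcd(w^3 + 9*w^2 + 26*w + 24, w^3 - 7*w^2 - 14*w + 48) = w + 3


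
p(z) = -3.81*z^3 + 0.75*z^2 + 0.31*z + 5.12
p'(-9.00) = -939.02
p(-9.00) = 2840.57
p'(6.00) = -402.17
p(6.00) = -788.98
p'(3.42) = -128.25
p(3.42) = -137.45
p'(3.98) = -174.78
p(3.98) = -221.97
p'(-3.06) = -111.31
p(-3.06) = 120.36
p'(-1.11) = -15.44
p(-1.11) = 10.91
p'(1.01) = -9.83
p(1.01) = 2.27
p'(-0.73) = -6.88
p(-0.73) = 6.78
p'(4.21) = -195.96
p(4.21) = -264.58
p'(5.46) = -332.25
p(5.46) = -590.99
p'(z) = -11.43*z^2 + 1.5*z + 0.31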